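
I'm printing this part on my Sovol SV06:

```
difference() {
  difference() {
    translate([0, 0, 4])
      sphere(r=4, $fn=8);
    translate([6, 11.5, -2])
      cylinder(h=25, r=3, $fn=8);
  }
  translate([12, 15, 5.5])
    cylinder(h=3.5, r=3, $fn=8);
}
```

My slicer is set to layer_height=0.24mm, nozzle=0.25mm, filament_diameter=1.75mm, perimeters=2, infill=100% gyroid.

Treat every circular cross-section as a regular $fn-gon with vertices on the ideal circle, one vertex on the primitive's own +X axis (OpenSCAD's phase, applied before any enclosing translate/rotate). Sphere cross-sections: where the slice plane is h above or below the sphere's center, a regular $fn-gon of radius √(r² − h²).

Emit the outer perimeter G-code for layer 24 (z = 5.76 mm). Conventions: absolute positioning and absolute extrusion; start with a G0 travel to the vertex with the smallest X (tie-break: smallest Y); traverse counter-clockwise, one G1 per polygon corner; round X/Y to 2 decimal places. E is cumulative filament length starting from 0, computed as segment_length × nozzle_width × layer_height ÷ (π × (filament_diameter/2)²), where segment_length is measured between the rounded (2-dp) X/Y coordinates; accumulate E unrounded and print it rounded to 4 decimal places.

G0 X-3.59 Y0.00 Z5.76
G1 X-2.54 Y-2.54 E0.0686
G1 X0.00 Y-3.59 E0.1371
G1 X2.54 Y-2.54 E0.2057
G1 X3.59 Y0.00 E0.2742
G1 X2.54 Y2.54 E0.3428
G1 X0.00 Y3.59 E0.4114
G1 X-2.54 Y2.54 E0.4799
G1 X-3.59 Y0.00 E0.5485

At z = 5.76 mm: the r=4 sphere contributes a regular 8-gon of circumradius √(4²−1.76²) = 3.592; the r=3 cylinder at (6, 11.5) gives a regular 8-gon of circumradius 3 (constant along its height); After the difference (first − rest): starting from the r=4 sphere, the r=3 cylinder at (6, 11.5) misses the remaining region (no effect) — 1 connected region; the r=3 cylinder at (12, 15) contributes a regular 8-gon of circumradius 3; Taking the first minus the rest: starting from that combined region, the r=3 cylinder at (12, 15) misses the remaining region (no effect) — 1 connected region. The outline is a single polygon with 8 vertices. Extrusion per mm of travel: 0.25 × 0.24 / (π × 0.875²) = 0.024945. Accumulating E over each segment gives final E = 0.5485.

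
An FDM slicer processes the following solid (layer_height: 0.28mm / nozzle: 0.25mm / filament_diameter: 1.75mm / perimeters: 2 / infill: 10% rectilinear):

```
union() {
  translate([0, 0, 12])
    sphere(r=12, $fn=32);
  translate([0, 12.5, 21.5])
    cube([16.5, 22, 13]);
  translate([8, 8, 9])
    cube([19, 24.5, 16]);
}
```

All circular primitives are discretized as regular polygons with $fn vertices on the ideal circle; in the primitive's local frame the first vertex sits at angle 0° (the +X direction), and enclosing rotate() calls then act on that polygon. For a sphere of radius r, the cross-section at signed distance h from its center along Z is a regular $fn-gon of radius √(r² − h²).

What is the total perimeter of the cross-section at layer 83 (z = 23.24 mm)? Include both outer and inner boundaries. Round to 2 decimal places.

At z = 23.24 mm: the sphere: section is a regular 32-gon, circumradius = √(r²−h²) = √(12²−11.24²) = 4.203 (perimeter = 2·32·4.203·sin(180°/32) = 26.36 mm); the 16.5×22 cube at (0, 12.5) contributes its full rectangle (perimeter 77.00 mm); the cube at (8, 8) (footprint 19×24.5) is included at this height (perimeter 87.00 mm); Combining (union): the regions partially overlap (shared area 170.00 mm²), so the edge portions inside another operand are dropped and the merged outline is re-measured after clipping — boundary = 133.36 mm. Overall, the cross-section has 2 separate islands. Total boundary length (outer) = 133.36 mm.

133.36 mm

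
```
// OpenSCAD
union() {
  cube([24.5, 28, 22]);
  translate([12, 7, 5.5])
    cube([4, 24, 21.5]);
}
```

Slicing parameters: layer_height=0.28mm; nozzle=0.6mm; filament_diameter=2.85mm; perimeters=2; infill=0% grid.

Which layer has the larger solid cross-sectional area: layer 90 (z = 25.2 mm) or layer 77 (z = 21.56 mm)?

layer 77 (z = 21.56 mm)

Layer 90 (z = 25.2): the cube is absent (z outside [0, 22]); the 4×24 cube at (12, 7) contributes its full rectangle (area 96.00 mm²); Taking the union: only the 4×24 cube at (12, 7) is present, so the union is just that shape — area = 96.00 mm². So its area = 96.00 mm². Layer 77 (z = 21.56): the cube (footprint 24.5×28) is included at this height (area 686.00 mm²); the cube at (12, 7) (footprint 4×24) is included at this height (area 96.00 mm²); Combining (union): the regions partially overlap — summed areas 782.00 mm² minus the doubly-counted overlap 84.00 mm² gives 698.00 mm² — area = 698.00 mm². So its area = 698.00 mm². Layer 77 is larger (698.00 vs 96.00 mm²).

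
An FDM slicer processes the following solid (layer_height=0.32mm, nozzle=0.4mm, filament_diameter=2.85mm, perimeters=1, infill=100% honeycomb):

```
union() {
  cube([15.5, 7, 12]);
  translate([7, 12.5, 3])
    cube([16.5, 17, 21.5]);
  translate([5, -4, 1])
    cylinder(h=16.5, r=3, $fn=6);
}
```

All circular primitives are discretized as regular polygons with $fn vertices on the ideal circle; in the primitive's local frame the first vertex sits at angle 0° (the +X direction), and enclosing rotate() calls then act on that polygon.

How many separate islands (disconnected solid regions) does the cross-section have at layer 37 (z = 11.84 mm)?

At z = 11.84 mm: the 15.5×7 cube contributes its full rectangle; the 16.5×17 cube at (7, 12.5) contributes its full rectangle; the r=3 cylinder at (5, -4) gives a regular 6-gon of circumradius 3 (constant along its height); Merging all regions: the 3 present regions are separate (no shared area or edge), so areas and boundary lengths simply add and each stays a separate island — 3 connected regions. Overall, the cross-section has 3 separate islands. Island count = 3.

3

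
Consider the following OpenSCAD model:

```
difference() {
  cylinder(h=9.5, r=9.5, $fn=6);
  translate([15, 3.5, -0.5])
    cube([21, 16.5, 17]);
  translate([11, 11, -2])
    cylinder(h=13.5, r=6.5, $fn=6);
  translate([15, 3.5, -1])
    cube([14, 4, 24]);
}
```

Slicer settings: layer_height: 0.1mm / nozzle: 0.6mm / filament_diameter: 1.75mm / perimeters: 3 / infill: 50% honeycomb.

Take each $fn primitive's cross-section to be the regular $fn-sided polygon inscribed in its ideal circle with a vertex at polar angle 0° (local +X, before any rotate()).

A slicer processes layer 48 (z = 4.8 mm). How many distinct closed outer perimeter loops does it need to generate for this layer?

1

At z = 4.8 mm: the r=9.5 cylinder gives a regular 6-gon of circumradius 9.5 (constant along its height); the 21×16.5 cube at (15, 3.5) contributes its full rectangle; the r=6.5 cylinder at (11, 11) gives a regular 6-gon of circumradius 6.5 (constant along its height); the cube at (15, 3.5) is present — its section is the full 14×4 rectangle; After the difference (first − rest): starting from the r=9.5 cylinder, the 21×16.5 cube at (15, 3.5) misses the remaining region (no effect); the r=6.5 cylinder at (11, 11) misses the remaining region (no effect); the 14×4 cube at (15, 3.5) misses the remaining region (no effect) — 1 connected region. The result has 1 disconnected region.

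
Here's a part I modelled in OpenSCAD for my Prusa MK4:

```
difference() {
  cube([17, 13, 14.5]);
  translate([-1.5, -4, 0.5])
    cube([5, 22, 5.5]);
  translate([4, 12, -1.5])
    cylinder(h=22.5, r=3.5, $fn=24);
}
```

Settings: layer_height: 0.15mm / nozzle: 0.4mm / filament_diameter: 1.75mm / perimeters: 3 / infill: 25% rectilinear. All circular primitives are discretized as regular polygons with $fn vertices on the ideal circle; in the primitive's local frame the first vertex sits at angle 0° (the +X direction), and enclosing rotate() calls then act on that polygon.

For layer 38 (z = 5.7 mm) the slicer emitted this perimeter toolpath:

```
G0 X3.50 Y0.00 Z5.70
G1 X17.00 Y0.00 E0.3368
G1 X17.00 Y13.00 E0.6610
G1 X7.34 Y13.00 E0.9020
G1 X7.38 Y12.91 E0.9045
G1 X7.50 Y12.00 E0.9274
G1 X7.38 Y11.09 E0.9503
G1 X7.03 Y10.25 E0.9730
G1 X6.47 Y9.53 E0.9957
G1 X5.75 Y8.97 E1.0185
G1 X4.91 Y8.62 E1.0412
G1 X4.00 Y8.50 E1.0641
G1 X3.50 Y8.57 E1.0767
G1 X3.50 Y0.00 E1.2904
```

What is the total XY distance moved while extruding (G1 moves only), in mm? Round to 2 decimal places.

Sum the Euclidean lengths of each G1 segment: total = 51.73 mm.

51.73 mm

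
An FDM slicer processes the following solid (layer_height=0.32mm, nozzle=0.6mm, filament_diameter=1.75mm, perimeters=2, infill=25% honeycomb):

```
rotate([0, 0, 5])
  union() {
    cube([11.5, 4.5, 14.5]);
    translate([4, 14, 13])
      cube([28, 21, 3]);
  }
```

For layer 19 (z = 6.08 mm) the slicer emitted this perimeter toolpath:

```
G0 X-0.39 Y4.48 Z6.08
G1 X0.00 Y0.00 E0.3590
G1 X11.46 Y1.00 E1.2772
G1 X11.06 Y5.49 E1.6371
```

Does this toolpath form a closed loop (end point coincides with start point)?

Start point (G0): (-0.39, 4.48). End point (last G1): the path does not return to the start — open.

no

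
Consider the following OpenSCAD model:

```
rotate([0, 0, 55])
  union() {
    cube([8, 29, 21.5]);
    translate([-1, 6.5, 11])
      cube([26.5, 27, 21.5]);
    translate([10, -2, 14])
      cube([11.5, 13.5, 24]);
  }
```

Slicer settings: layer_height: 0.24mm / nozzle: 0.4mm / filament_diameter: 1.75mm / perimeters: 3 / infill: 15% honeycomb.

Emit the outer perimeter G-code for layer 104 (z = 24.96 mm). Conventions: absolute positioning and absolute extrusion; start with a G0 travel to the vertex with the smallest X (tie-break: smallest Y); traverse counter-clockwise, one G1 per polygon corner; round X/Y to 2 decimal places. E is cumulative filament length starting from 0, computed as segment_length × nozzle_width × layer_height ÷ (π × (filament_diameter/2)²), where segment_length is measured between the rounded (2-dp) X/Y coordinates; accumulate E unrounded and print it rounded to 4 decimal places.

At z = 24.96 mm: the cube is not intersected at this z (z outside [0, 21.5]); the 26.5×27 cube at (-1, 6.5) contributes its full rectangle; the cube at (10, -2) (footprint 11.5×13.5) is included at this height; Merging all regions: the regions partially overlap (shared area 57.50 mm²), so overlapping operands fuse into one piece — 1 connected region; (rotated 55° about Z; rotation is an isometry so areas/perimeters/island counts are preserved). The outline is a single polygon with 8 vertices. Extrusion per mm of travel: 0.4 × 0.24 / (π × 0.875²) = 0.039912. Accumulating E over each segment gives final E = 4.9491.

G0 X-28.02 Y18.40 Z24.96
G1 X-5.90 Y2.91 E1.0778
G1 X0.41 Y11.92 E1.5168
G1 X7.37 Y7.04 E1.8561
G1 X13.97 Y16.46 E2.3152
G1 X7.01 Y21.34 E2.6544
G1 X9.30 Y24.62 E2.8141
G1 X-12.82 Y40.10 E3.8917
G1 X-28.02 Y18.40 E4.9491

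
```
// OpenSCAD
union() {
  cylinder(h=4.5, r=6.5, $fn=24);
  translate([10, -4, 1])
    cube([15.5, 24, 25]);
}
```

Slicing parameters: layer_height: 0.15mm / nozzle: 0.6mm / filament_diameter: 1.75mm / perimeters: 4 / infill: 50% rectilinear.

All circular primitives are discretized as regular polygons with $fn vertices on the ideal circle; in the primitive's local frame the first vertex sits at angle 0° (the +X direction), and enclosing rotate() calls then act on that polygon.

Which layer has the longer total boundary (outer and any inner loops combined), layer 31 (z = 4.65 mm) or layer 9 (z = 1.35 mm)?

Layer 31 (z = 4.65): the cylinder does not reach this height (z outside [0, 4.5]); the cube at (10, -4) (footprint 15.5×24) is included at this height (perimeter 79.00 mm); Merging all regions: only the 15.5×24 cube at (10, -4) is present, so the union is just that shape — boundary = 79.00 mm. So its perimeter = 79.00 mm. Layer 9 (z = 1.35): the r=6.5 cylinder contributes a regular 24-gon of circumradius 6.5 (perimeter = 2·24·6.500·sin(180°/24) = 40.72 mm); the cube at (10, -4) is present — its section is the full 15.5×24 rectangle (perimeter 79.00 mm); Merging all regions: the 2 present regions are separate (no shared area or edge), so areas and boundary lengths simply add and each stays a separate island — boundary = 119.72 mm. So its perimeter = 119.72 mm. Layer 9 is larger (119.72 vs 79.00 mm).

layer 9 (z = 1.35 mm)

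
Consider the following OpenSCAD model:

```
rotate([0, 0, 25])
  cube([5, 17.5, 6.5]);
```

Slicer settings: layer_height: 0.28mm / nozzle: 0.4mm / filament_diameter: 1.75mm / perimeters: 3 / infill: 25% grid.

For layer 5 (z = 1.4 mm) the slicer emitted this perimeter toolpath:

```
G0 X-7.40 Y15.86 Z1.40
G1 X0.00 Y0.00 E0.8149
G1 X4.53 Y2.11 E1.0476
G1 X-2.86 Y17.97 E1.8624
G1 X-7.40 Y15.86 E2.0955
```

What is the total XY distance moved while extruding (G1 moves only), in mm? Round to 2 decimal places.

45.00 mm

Sum the Euclidean lengths of each G1 segment: total = 45.00 mm.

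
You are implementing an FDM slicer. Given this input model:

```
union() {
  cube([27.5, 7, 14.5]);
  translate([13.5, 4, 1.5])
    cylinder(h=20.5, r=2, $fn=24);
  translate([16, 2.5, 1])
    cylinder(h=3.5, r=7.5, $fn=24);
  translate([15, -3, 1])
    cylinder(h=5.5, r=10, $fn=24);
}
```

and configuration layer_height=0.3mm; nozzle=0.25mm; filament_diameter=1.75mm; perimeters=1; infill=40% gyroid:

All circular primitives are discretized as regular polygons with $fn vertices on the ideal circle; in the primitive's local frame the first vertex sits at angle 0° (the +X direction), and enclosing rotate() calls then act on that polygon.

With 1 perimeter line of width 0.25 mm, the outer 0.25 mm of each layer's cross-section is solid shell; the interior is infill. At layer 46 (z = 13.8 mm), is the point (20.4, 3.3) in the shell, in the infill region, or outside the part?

At z = 13.8 mm: the cube (footprint 27.5×7) is included at this height; the r=2 cylinder at (13.5, 4) gives a regular 24-gon of circumradius 2 (constant along its height); the cylinder at (16, 2.5) is absent (z outside [1, 4.5]); the cylinder at (15, -3) is absent (z outside [1, 6.5]); Merging all regions: the r=2 cylinder at (13.5, 4) lies entirely inside the 27.5×7 cube, so the union is just the 27.5×7 cube — 1 connected region. Overall, the cross-section is a single solid region. The nearest boundary edge runs (27.50, 0.00)→(0.00, 0.00); distance from the point to it = 3.30 mm. The point is inside the cross-section and 3.30 mm from the nearest boundary — more than the 0.25 mm shell width (1 × 0.25), so it's in the infill interior.

infill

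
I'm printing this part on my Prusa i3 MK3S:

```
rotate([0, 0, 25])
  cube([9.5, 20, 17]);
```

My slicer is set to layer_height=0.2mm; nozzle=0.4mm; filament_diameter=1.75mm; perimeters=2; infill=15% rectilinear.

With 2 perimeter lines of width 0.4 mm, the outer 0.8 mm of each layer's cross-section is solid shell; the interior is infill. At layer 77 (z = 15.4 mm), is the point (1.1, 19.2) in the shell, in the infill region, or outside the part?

shell

At z = 15.4 mm: the cube (footprint 9.5×20) is included at this height; (rotated 25° about Z; rotation is an isometry so areas/perimeters/island counts are preserved). Overall, the cross-section is a single solid region. Undo the 25° rotation: the query point maps to (9.111, 16.936) in the un-rotated model frame. The nearest boundary edge runs (9.50, 0.00)→(9.50, 20.00); distance from the point to it = 0.39 mm. The point is inside the cross-section, 0.39 mm from the nearest boundary — within the 0.8 mm shell band (2 × 0.4).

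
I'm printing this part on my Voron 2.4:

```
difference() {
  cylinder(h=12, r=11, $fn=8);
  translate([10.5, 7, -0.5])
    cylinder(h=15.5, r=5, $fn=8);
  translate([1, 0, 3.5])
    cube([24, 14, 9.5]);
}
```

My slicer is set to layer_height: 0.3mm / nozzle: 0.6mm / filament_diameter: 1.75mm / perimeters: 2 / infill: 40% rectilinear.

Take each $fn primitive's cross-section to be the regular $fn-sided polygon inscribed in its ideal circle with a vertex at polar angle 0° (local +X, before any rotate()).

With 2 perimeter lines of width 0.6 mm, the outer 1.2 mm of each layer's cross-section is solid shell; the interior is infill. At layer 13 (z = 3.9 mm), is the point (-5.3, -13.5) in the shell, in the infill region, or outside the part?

At z = 3.9 mm: the r=11 cylinder contributes a regular 8-gon of circumradius 11; the r=5 cylinder at (10.5, 7) gives a regular 8-gon of circumradius 5 (constant along its height); the cube at (1, 0) is present — its section is the full 24×14 rectangle; Taking the first minus the rest: starting from the r=11 cylinder, the r=5 cylinder at (10.5, 7) partially overlaps it — only the 13.33 mm² overlap (of its 70.71 mm²) is removed, clipping the outline; the 24×14 cube at (1, 0) partially overlaps it — only the 61.43 mm² overlap (of its 336.00 mm²) is removed, clipping the outline — 1 connected region. Overall, the cross-section is a single solid region. The nearest boundary edge runs (-0.00, -11.00)→(-7.78, -7.78); distance from the point to it = 4.34 mm. The point is not inside any of the regions above, so it lies outside the cross-section (4.34 mm from the nearest boundary).

outside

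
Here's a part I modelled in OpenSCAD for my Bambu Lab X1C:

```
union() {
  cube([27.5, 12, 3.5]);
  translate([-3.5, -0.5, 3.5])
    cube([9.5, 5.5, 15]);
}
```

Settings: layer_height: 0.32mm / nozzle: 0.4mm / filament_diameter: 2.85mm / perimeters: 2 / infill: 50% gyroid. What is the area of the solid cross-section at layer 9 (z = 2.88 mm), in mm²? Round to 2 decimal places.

330.00 mm²

At z = 2.88 mm: the cube (footprint 27.5×12) is included at this height (area 330.00 mm²); the cube at (-3.5, -0.5) is absent (z outside [3.5, 18.5]); Combining (union): only the 27.5×12 cube is present, so the union is just that shape — area = 330.00 mm². Overall, the cross-section is a single solid region. Net area = 330.00 mm².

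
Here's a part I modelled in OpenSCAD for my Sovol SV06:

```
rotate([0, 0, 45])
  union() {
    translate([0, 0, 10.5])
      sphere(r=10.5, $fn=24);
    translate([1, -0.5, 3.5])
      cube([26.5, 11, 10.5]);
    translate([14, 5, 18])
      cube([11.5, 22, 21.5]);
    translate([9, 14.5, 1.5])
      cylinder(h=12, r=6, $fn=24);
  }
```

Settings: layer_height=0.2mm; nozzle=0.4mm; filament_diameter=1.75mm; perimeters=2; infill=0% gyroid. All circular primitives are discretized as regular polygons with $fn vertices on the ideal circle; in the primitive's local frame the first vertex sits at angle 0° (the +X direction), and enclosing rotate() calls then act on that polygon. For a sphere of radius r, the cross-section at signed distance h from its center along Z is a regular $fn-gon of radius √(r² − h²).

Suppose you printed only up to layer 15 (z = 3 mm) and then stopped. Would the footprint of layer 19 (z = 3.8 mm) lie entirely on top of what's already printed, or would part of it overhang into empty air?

Compare the two slices. At z = 3: the r=10.5 sphere contributes a regular 24-gon of circumradius √(10.5²−7.5²) = 7.348 (area = (24/2)·7.348²·sin(360°/24) = 167.71 mm²); the cube at (1, -0.5) is not intersected at this z (z outside [3.5, 14]); the cube at (14, 5) is not intersected at this z (z outside [18, 39.5]); the r=6 cylinder at (9, 14.5) contributes a regular 24-gon of circumradius 6 (area = (24/2)·6.000²·sin(360°/24) = 111.81 mm²); Taking the union: the 2 present regions are separate (no shared area or edge), so areas and boundary lengths simply add and each stays a separate island — area = 279.52 mm²; (whole slice rotated 45° about Z — lengths, areas and connectivity unchanged). At z = 3.8: the sphere: section is a regular 24-gon, circumradius = √(r²−h²) = √(10.5²−6.7²) = 8.085 (area = (24/2)·8.085²·sin(360°/24) = 203.00 mm²); the 26.5×11 cube at (1, -0.5) contributes its full rectangle (area 291.50 mm²); the cube at (14, 5) is absent (z outside [18, 39.5]); the r=6 cylinder at (9, 14.5) gives a regular 24-gon of circumradius 6 (constant along its height) (area = (24/2)·6.000²·sin(360°/24) = 111.81 mm²); Taking the union: the regions partially overlap — summed areas 606.31 mm² minus the doubly-counted overlap 58.31 mm² gives 547.99 mm² — area = 547.99 mm²; (rotated 45° about Z; rotation is an isometry so areas/perimeters/island counts are preserved). Checking containment: at z = 3.8 the cross-section extends beyond the z = 3 cross-section by about 268.47 mm².

part overhangs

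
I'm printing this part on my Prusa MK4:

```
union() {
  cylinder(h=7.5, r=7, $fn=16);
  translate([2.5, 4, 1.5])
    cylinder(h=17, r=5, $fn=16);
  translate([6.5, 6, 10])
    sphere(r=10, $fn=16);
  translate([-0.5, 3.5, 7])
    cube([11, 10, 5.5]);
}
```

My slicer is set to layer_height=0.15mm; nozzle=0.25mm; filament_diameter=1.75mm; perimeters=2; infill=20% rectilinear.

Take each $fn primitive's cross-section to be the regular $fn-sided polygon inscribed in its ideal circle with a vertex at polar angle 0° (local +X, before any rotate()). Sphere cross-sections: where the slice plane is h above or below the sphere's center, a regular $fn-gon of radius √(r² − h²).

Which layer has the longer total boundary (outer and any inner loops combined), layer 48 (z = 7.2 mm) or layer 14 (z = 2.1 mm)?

Layer 48 (z = 7.2): the r=7 cylinder gives a regular 16-gon of circumradius 7 (constant along its height) (perimeter = 2·16·7.000·sin(180°/16) = 43.70 mm); the r=5 cylinder at (2.5, 4) gives a regular 16-gon of circumradius 5 (constant along its height) (perimeter = 2·16·5.000·sin(180°/16) = 31.21 mm); the r=10 sphere at (6.5, 6) contributes a regular 16-gon of circumradius √(10²−2.8²) = 9.600 (perimeter = 2·16·9.600·sin(180°/16) = 59.93 mm); the cube at (-0.5, 3.5) is present — its section is the full 11×10 rectangle (perimeter 42.00 mm); Merging all regions: the regions partially overlap (shared area 257.46 mm²), so the edge portions inside another operand are dropped and the merged outline is re-measured after clipping — boundary = 71.84 mm. So its perimeter = 71.84 mm. Layer 14 (z = 2.1): the cylinder: section is a regular 16-gon, circumradius r=7 (perimeter = 2·16·7.000·sin(180°/16) = 43.70 mm); the r=5 cylinder at (2.5, 4) contributes a regular 16-gon of circumradius 5 (perimeter = 2·16·5.000·sin(180°/16) = 31.21 mm); the sphere at (6.5, 6): section is a regular 16-gon, circumradius = √(r²−h²) = √(10²−7.9²) = 6.131 (perimeter = 2·16·6.131·sin(180°/16) = 38.28 mm); the cube at (-0.5, 3.5) is absent (z outside [7, 12.5]); Taking the union: the regions partially overlap (shared area 101.05 mm²), so the edge portions inside another operand are dropped and the merged outline is re-measured after clipping — boundary = 59.95 mm. So its perimeter = 59.95 mm. Layer 48 is larger (71.84 vs 59.95 mm).

layer 48 (z = 7.2 mm)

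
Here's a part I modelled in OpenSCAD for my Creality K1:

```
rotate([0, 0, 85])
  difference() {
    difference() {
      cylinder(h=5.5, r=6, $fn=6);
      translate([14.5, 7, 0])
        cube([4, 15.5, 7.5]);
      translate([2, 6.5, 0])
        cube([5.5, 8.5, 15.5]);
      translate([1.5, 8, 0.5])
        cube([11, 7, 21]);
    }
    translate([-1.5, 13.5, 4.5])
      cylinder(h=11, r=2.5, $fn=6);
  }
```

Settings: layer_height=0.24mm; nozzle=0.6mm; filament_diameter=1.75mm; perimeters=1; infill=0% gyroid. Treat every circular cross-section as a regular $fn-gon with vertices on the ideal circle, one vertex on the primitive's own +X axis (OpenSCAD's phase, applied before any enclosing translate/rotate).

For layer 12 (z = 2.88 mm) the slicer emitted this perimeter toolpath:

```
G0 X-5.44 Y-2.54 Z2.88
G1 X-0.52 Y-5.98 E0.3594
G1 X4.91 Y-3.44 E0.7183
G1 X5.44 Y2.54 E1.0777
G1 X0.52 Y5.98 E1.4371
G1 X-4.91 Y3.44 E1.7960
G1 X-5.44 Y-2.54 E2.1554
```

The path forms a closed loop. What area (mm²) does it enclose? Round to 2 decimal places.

93.55 mm²

Apply the shoelace formula to the sequence of (X, Y) vertices; enclosed area = 93.55 mm².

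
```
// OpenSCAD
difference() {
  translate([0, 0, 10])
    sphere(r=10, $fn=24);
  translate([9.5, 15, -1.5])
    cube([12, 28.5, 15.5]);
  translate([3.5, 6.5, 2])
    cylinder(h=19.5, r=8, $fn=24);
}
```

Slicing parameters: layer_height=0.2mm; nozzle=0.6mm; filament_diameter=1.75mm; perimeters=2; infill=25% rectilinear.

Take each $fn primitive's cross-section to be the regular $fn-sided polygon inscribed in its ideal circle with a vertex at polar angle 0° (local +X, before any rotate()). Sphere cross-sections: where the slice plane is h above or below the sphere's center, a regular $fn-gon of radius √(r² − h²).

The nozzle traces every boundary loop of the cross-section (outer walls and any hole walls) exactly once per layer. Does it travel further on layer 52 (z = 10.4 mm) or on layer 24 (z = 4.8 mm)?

layer 52 (z = 10.4 mm)

Layer 52 (z = 10.4): the sphere: section is a regular 24-gon, circumradius = √(r²−h²) = √(10²−0.4²) = 9.992 (perimeter = 2·24·9.992·sin(180°/24) = 62.60 mm); the 12×28.5 cube at (9.5, 15) contributes its full rectangle (perimeter 81.00 mm); the r=8 cylinder at (3.5, 6.5) contributes a regular 24-gon of circumradius 8 (perimeter = 2·24·8.000·sin(180°/24) = 50.12 mm); Subtracting the remaining from the first: starting from the r=10 sphere, the 12×28.5 cube at (9.5, 15) misses the remaining region (no effect); the r=8 cylinder at (3.5, 6.5) partially overlaps it — only the 121.04 mm² overlap (of its 198.77 mm²) is removed, clipping the outline — boundary = 66.87 mm. So its perimeter = 66.87 mm. Layer 24 (z = 4.8): the sphere: section is a regular 24-gon, circumradius = √(r²−h²) = √(10²−5.2²) = 8.542 (perimeter = 2·24·8.542·sin(180°/24) = 53.52 mm); the cube at (9.5, 15) is present — its section is the full 12×28.5 rectangle (perimeter 81.00 mm); the r=8 cylinder at (3.5, 6.5) contributes a regular 24-gon of circumradius 8 (perimeter = 2·24·8.000·sin(180°/24) = 50.12 mm); After the difference (first − rest): starting from the r=10 sphere, the 12×28.5 cube at (9.5, 15) misses the remaining region (no effect); the r=8 cylinder at (3.5, 6.5) partially overlaps it — only the 95.12 mm² overlap (of its 198.77 mm²) is removed, clipping the outline — boundary = 54.64 mm. So its perimeter = 54.64 mm. Layer 52 is larger (66.87 vs 54.64 mm).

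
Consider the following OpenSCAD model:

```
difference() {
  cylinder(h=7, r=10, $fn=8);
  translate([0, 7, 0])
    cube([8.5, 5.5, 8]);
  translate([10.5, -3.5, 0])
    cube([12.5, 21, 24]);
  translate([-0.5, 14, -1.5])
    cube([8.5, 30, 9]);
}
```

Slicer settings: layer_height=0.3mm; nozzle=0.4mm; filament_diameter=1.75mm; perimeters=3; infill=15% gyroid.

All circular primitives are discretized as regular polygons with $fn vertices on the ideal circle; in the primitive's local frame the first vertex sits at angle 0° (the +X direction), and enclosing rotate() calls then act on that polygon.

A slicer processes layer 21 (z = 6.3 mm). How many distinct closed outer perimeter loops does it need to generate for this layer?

At z = 6.3 mm: the cylinder: section is a regular 8-gon, circumradius r=10; the cube at (0, 7) (footprint 8.5×5.5) is included at this height; the cube at (10.5, -3.5) (footprint 12.5×21) is included at this height; the cube at (-0.5, 14) is present — its section is the full 8.5×30 rectangle; Taking the first minus the rest: starting from the r=10 cylinder, the 8.5×5.5 cube at (0, 7) partially overlaps it — only the 10.86 mm² overlap (of its 46.75 mm²) is removed, clipping the outline; the 12.5×21 cube at (10.5, -3.5) misses the remaining region (no effect); the 8.5×30 cube at (-0.5, 14) misses the remaining region (no effect) — 1 connected region. The result has 1 disconnected region.

1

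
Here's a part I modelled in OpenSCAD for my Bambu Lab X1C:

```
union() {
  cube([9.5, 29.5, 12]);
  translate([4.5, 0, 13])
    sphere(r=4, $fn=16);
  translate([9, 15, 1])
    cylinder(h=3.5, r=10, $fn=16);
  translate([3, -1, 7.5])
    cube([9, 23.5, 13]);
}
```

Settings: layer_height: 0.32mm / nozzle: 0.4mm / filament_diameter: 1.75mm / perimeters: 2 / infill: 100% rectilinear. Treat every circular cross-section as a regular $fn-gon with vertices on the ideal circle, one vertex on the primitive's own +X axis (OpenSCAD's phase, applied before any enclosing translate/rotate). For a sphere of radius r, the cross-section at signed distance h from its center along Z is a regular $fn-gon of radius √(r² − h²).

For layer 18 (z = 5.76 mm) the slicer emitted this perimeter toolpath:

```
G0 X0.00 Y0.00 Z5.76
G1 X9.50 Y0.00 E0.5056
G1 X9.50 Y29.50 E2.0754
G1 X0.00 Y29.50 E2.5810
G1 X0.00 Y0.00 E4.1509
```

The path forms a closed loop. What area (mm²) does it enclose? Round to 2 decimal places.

280.25 mm²

Apply the shoelace formula to the sequence of (X, Y) vertices; enclosed area = 280.25 mm².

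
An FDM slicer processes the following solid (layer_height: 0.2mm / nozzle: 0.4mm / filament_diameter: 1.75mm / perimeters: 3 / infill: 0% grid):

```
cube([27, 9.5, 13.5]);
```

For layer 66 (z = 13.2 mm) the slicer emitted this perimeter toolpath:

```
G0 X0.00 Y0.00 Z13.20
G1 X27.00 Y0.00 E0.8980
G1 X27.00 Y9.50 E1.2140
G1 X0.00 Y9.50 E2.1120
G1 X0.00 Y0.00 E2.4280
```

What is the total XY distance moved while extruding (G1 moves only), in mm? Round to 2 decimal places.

73.00 mm

Sum the Euclidean lengths of each G1 segment: total = 73.00 mm.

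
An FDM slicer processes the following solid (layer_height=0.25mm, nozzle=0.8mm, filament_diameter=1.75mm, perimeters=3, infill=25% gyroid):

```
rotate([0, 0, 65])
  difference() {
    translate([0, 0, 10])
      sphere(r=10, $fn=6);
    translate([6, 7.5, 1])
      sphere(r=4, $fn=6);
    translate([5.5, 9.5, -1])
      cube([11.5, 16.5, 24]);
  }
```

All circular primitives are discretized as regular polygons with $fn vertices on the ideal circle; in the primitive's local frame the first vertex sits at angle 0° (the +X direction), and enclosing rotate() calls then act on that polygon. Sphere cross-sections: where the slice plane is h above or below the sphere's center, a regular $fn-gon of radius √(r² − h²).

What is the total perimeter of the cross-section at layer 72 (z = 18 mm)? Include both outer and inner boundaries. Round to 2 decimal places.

36.00 mm

At z = 18 mm: the r=10 sphere contributes a regular 6-gon of circumradius √(10²−8²) = 6.000 (perimeter = 2·6·6.000·sin(180°/6) = 36.00 mm); the sphere at (6, 7.5) is absent (|z−center|=17.000 > r=4); the cube at (5.5, 9.5) (footprint 11.5×16.5) is included at this height (perimeter 56.00 mm); After the difference (first − rest): starting from the r=10 sphere, the 11.5×16.5 cube at (5.5, 9.5) misses the remaining region (no effect) — boundary = 36.00 mm; (whole slice rotated 65° about Z — lengths, areas and connectivity unchanged). Overall, the cross-section is a single solid region. Total boundary length (outer) = 36.00 mm.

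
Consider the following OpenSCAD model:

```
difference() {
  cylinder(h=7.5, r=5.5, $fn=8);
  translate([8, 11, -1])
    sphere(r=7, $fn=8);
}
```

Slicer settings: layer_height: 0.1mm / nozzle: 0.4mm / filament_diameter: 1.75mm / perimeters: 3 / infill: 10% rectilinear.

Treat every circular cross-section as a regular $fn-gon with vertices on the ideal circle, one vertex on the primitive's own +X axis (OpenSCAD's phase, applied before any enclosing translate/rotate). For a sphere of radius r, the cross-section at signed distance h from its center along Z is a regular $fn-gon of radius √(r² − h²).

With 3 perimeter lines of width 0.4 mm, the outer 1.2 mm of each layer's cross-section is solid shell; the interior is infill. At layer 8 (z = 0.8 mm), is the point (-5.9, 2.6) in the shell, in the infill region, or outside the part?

At z = 0.8 mm: the r=5.5 cylinder contributes a regular 8-gon of circumradius 5.5; the r=7 sphere at (8, 11) contributes a regular 8-gon of circumradius √(7²−1.8²) = 6.765; Taking the first minus the rest: starting from the r=5.5 cylinder, the r=7 sphere at (8, 11) misses the remaining region (no effect) — 1 connected region. Overall, the cross-section is a single solid region. The nearest boundary edge runs (-5.50, 0.00)→(-3.89, 3.89); distance from the point to it = 1.36 mm. The point is not inside any of the regions above, so it lies outside the cross-section (1.36 mm from the nearest boundary).

outside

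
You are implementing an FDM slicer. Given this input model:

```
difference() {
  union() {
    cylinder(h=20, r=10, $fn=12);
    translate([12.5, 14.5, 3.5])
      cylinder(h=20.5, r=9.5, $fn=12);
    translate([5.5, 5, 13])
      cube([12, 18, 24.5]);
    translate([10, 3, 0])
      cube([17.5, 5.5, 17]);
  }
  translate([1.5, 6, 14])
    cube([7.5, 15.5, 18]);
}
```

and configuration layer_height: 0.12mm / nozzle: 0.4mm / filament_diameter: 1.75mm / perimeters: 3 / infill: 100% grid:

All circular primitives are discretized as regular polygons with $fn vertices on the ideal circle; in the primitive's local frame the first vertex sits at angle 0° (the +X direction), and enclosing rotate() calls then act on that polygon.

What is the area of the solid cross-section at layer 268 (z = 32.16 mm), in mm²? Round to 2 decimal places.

At z = 32.16 mm: the cylinder is absent (z outside [0, 20]); the cylinder at (12.5, 14.5) is absent (z outside [3.5, 24]); the cube at (5.5, 5) (footprint 12×18) is included at this height (area 216.00 mm²); the cube at (10, 3) is not intersected at this z (z outside [0, 17]); Merging all regions: only the 12×18 cube at (5.5, 5) is present, so the union is just that shape — area = 216.00 mm²; the cube at (1.5, 6) is absent (z outside [14, 32]); Taking the first minus the rest: none of the subtracted shapes is present at this height, so that combined region is unchanged — area = 216.00 mm². Overall, the cross-section is a single solid region. Net area = 216.00 mm².

216.00 mm²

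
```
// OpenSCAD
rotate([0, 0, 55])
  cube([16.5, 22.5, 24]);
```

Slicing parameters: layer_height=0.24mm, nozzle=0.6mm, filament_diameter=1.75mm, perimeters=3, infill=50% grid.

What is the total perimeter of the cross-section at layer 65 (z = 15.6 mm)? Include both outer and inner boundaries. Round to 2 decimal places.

78.00 mm

At z = 15.6 mm: the 16.5×22.5 cube contributes its full rectangle (perimeter 78.00 mm); (rotated 55° about Z; rotation is an isometry so areas/perimeters/island counts are preserved). Overall, the cross-section is a single solid region. Total boundary length (outer) = 78.00 mm.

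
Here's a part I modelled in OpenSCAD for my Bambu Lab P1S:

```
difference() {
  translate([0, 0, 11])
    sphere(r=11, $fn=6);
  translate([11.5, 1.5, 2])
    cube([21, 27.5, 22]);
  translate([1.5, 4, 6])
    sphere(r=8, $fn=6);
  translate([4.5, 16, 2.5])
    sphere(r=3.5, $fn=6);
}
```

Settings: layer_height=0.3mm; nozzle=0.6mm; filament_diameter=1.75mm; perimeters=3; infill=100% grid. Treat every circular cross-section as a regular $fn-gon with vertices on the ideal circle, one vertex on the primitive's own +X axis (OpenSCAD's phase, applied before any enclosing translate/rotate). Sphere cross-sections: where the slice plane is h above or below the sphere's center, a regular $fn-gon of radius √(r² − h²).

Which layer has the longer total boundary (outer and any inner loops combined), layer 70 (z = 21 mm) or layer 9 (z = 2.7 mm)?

Layer 70 (z = 21): the r=11 sphere slices to a regular 6-gon of circumradius 4.583 (√(r²−h²) with h=10 from center) (perimeter = 2·6·4.583·sin(180°/6) = 27.50 mm); the cube at (11.5, 1.5) (footprint 21×27.5) is included at this height (perimeter 97.00 mm); the sphere at (1.5, 4) does not reach this height (|z−center|=15.000 > r=8); the sphere at (4.5, 16) is absent (|z−center|=18.500 > r=3.5); After the difference (first − rest): starting from the r=11 sphere, the 21×27.5 cube at (11.5, 1.5) misses the remaining region (no effect) — boundary = 27.50 mm. So its perimeter = 27.50 mm. Layer 9 (z = 2.7): the r=11 sphere slices to a regular 6-gon of circumradius 7.219 (√(r²−h²) with h=8.3 from center) (perimeter = 2·6·7.219·sin(180°/6) = 43.31 mm); the cube at (11.5, 1.5) is present — its section is the full 21×27.5 rectangle (perimeter 97.00 mm); the r=8 sphere at (1.5, 4) slices to a regular 6-gon of circumradius 7.288 (√(r²−h²) with h=3.3 from center) (perimeter = 2·6·7.288·sin(180°/6) = 43.73 mm); the r=3.5 sphere at (4.5, 16) contributes a regular 6-gon of circumradius √(3.5²−0.2²) = 3.494 (perimeter = 2·6·3.494·sin(180°/6) = 20.97 mm); Taking the first minus the rest: starting from the r=11 sphere, the 21×27.5 cube at (11.5, 1.5) misses the remaining region (no effect); the r=8 sphere at (1.5, 4) partially overlaps it — only the 81.33 mm² overlap (of its 137.98 mm²) is removed, clipping the outline; the r=3.5 sphere at (4.5, 16) misses the remaining region (no effect) — boundary = 43.24 mm. So its perimeter = 43.24 mm. Layer 9 is larger (43.24 vs 27.50 mm).

layer 9 (z = 2.7 mm)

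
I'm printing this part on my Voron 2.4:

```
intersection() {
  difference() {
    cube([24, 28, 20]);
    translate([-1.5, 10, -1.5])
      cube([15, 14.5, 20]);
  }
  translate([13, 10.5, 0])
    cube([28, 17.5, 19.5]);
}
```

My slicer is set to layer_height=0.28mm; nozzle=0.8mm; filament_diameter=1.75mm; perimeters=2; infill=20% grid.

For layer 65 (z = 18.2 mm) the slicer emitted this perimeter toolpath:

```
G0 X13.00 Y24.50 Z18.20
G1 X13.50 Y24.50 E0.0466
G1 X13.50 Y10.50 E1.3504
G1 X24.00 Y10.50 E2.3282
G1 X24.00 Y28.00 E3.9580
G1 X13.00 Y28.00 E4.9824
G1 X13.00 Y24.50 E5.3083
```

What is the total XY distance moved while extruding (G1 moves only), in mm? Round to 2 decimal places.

57.00 mm

Sum the Euclidean lengths of each G1 segment: total = 57.00 mm.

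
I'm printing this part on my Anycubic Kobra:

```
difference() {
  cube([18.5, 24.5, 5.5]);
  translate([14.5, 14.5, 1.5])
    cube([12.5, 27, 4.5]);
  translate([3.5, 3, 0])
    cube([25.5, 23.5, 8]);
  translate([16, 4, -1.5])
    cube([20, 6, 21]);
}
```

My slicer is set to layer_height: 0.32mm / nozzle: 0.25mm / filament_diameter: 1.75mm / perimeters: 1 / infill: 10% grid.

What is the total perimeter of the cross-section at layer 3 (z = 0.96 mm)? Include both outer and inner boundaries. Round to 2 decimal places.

86.00 mm

At z = 0.96 mm: the cube (footprint 18.5×24.5) is included at this height (perimeter 86.00 mm); the cube at (14.5, 14.5) does not reach this height (z outside [1.5, 6]); the 25.5×23.5 cube at (3.5, 3) contributes its full rectangle (perimeter 98.00 mm); the 20×6 cube at (16, 4) contributes its full rectangle (perimeter 52.00 mm); After the difference (first − rest): starting from the 18.5×24.5 cube, the 25.5×23.5 cube at (3.5, 3) partially overlaps it — only the 322.50 mm² overlap (of its 599.25 mm²) is removed, clipping the outline; the 20×6 cube at (16, 4) misses the remaining region (no effect) — boundary = 86.00 mm. Overall, the cross-section is a single solid region. Total boundary length (outer) = 86.00 mm.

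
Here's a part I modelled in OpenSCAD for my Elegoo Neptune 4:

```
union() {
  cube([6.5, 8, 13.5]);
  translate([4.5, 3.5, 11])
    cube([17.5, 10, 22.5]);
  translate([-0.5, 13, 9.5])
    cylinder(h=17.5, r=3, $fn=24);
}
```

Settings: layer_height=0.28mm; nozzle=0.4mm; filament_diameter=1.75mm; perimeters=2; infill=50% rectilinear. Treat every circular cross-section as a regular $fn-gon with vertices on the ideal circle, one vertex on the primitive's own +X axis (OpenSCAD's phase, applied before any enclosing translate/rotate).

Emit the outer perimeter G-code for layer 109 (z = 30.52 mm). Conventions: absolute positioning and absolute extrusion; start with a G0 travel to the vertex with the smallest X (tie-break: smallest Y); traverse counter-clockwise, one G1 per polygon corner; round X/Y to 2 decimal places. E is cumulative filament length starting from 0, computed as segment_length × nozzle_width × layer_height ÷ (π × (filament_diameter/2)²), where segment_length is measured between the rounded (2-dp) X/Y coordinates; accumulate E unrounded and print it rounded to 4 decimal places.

G0 X4.50 Y3.50 Z30.52
G1 X22.00 Y3.50 E0.8149
G1 X22.00 Y13.50 E1.2805
G1 X4.50 Y13.50 E2.0954
G1 X4.50 Y3.50 E2.5610

At z = 30.52 mm: the cube is absent (z outside [0, 13.5]); the cube at (4.5, 3.5) (footprint 17.5×10) is included at this height; the cylinder at (-0.5, 13) does not reach this height (z outside [9.5, 27]); Merging all regions: only the 17.5×10 cube at (4.5, 3.5) is present, so the union is just that shape — 1 connected region. The outline is a single polygon with 4 vertices. Extrusion per mm of travel: 0.4 × 0.28 / (π × 0.875²) = 0.046564. Accumulating E over each segment gives final E = 2.5610.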